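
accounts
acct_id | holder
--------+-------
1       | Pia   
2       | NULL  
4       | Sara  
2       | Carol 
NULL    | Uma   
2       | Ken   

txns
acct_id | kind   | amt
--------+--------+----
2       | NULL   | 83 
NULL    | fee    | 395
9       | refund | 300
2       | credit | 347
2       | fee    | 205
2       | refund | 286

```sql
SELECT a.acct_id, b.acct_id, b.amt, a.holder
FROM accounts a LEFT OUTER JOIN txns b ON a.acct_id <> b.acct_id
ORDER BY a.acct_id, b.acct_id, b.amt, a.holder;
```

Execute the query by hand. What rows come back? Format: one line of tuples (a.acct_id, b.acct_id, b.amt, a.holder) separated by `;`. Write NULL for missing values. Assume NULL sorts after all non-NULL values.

(1, 2, 83, Pia); (1, 2, 205, Pia); (1, 2, 286, Pia); (1, 2, 347, Pia); (1, 9, 300, Pia); (2, 9, 300, Carol); (2, 9, 300, Ken); (2, 9, 300, NULL); (4, 2, 83, Sara); (4, 2, 205, Sara); (4, 2, 286, Sara); (4, 2, 347, Sara); (4, 9, 300, Sara); (NULL, NULL, NULL, Uma)

LEFT JOIN keeps every row from `accounts`; unmatched rows get NULL for `txns`'s columns.
Matching on a.acct_id <> b.acct_id. A NULL in a compared column never satisfies the condition.
- acct_id=1: 5 matching b row(s), so 5 row(s) emitted.
- acct_id=2: 1 matching b row(s), so 1 row(s) emitted.
- acct_id=4: 5 matching b row(s), so 5 row(s) emitted.
- acct_id=2: 1 matching b row(s), so 1 row(s) emitted.
- acct_id=NULL: no b row matches, row kept with b columns NULL.
- acct_id=2: 1 matching b row(s), so 1 row(s) emitted.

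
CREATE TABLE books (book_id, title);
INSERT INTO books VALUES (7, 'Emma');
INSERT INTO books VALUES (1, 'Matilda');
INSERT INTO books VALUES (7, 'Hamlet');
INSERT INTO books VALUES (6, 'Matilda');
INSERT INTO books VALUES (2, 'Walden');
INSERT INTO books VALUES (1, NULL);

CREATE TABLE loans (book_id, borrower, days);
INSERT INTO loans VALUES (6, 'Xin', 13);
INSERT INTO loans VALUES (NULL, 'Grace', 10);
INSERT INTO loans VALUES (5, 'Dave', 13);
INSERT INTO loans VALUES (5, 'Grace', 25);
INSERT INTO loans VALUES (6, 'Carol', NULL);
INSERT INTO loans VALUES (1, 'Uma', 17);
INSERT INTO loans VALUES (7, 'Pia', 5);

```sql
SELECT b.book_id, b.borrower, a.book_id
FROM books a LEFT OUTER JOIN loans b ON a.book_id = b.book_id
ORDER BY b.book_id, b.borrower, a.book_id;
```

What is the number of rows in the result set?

7

LEFT JOIN keeps every row from `books`; unmatched rows get NULL for `loans`'s columns.
Matching on a.book_id = b.book_id. A NULL in a compared column never satisfies the condition.
Matched pairs: 6; unmatched a rows kept: 1.
Total: 6 matched + 1 padded = 7 rows.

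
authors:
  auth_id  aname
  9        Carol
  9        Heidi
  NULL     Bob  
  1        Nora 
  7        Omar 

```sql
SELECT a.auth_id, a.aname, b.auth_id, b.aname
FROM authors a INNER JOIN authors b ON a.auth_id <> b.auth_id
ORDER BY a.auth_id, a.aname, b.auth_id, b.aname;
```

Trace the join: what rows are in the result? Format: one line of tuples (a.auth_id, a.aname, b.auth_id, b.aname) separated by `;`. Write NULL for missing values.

(1, Nora, 7, Omar); (1, Nora, 9, Carol); (1, Nora, 9, Heidi); (7, Omar, 1, Nora); (7, Omar, 9, Carol); (7, Omar, 9, Heidi); (9, Carol, 1, Nora); (9, Carol, 7, Omar); (9, Heidi, 1, Nora); (9, Heidi, 7, Omar)

INNER JOIN keeps only pairs where the ON condition holds.
Matching on a.auth_id <> b.auth_id. A NULL in a compared column never satisfies the condition.
Matched pairs: 10.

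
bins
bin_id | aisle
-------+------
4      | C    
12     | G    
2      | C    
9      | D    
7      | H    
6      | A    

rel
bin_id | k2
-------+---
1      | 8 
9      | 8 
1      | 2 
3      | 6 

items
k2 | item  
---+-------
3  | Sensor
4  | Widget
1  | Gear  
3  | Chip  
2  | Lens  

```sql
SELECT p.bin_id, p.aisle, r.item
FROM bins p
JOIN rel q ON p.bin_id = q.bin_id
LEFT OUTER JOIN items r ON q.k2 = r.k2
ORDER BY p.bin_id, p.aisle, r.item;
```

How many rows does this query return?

1

Step 1 — p INNER JOIN q on bin_id → 1 row(s).
Then LEFT JOIN `items r` on k2: each of those 1 rows is kept; rows whose q.k2 has no match in r get NULL for r's columns.
Result: 1 row(s).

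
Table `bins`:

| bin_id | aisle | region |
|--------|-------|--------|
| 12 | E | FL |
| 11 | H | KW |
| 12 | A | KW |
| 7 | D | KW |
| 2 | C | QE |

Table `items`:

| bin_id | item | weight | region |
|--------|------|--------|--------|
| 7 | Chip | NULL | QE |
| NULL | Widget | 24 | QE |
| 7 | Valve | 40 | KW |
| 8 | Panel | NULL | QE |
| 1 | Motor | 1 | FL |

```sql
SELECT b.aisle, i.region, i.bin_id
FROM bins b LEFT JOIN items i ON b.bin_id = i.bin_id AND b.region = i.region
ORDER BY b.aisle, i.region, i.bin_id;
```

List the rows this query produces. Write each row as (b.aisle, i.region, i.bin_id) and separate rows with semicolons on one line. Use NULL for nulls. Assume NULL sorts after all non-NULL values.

LEFT JOIN keeps every row from `bins`; unmatched rows get NULL for `items`'s columns.
Matching on b.bin_id = i.bin_id AND b.region = i.region. A NULL in a compared column never satisfies the condition.
- b (bin_id=12, region=FL) has no partner → padded with NULL.
- b (bin_id=11, region=KW) has no partner → padded with NULL.
- b (bin_id=12, region=KW) has no partner → padded with NULL.
- b (bin_id=7, region=KW) pairs with 1 row(s) of i.
- b (bin_id=2, region=QE) has no partner → padded with NULL.
After projecting and ordering:
b.aisle | i.region | i.bin_id
A | NULL | NULL
C | NULL | NULL
D | KW | 7
E | NULL | NULL
H | NULL | NULL

(A, NULL, NULL); (C, NULL, NULL); (D, KW, 7); (E, NULL, NULL); (H, NULL, NULL)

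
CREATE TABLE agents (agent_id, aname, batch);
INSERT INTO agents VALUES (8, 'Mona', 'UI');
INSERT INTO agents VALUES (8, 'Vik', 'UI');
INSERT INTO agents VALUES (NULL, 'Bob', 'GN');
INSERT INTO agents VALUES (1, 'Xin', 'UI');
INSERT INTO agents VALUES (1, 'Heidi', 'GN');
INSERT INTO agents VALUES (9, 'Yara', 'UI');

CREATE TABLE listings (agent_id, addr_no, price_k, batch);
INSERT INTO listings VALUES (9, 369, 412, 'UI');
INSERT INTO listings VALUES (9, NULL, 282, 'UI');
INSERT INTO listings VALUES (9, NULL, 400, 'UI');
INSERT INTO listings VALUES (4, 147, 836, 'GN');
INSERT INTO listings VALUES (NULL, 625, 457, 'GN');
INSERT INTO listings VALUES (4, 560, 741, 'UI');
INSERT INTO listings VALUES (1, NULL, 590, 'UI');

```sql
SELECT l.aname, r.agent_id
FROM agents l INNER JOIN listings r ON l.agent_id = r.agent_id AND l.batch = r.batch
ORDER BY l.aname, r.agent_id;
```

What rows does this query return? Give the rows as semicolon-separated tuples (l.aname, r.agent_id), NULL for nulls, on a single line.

INNER JOIN keeps only pairs where the ON condition holds.
Matching on l.agent_id = r.agent_id AND l.batch = r.batch. A NULL in a compared column never satisfies the condition.
- l row (agent_id=8, batch=UI): no match → dropped.
- l row (agent_id=8, batch=UI): no match → dropped.
- l row (agent_id=NULL, batch=GN): no match → dropped.
- l row (agent_id=1, batch=UI): matches 1 r row(s) → 1 output row(s).
- l row (agent_id=1, batch=GN): no match → dropped.
- l row (agent_id=9, batch=UI): matches 3 r row(s) → 3 output row(s).
After projecting and ordering:
l.aname | r.agent_id
Xin | 1
Yara | 9
Yara | 9
Yara | 9

(Xin, 1); (Yara, 9); (Yara, 9); (Yara, 9)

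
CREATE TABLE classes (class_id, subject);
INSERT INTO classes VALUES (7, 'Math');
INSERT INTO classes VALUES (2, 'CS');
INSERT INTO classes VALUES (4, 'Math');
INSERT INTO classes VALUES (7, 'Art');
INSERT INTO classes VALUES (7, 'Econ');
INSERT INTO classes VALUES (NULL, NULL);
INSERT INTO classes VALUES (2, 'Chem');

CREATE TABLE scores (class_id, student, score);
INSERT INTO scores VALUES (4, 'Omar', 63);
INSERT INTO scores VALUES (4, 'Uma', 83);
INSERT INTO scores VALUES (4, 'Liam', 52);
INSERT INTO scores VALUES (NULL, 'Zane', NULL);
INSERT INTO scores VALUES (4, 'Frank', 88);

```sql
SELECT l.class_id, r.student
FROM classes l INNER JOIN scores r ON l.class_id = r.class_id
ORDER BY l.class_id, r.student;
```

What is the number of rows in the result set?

INNER JOIN keeps only pairs where the ON condition holds.
Matching on l.class_id = r.class_id. A NULL in a compared column never satisfies the condition.
- l (class_id=7) has no partner → excluded.
- l (class_id=2) has no partner → excluded.
- l (class_id=4) pairs with 4 row(s) of r.
- l (class_id=7) has no partner → excluded.
- l (class_id=7) has no partner → excluded.
- l (class_id=NULL) has no partner → excluded.
- l (class_id=2) has no partner → excluded.
Total: 4 rows.

4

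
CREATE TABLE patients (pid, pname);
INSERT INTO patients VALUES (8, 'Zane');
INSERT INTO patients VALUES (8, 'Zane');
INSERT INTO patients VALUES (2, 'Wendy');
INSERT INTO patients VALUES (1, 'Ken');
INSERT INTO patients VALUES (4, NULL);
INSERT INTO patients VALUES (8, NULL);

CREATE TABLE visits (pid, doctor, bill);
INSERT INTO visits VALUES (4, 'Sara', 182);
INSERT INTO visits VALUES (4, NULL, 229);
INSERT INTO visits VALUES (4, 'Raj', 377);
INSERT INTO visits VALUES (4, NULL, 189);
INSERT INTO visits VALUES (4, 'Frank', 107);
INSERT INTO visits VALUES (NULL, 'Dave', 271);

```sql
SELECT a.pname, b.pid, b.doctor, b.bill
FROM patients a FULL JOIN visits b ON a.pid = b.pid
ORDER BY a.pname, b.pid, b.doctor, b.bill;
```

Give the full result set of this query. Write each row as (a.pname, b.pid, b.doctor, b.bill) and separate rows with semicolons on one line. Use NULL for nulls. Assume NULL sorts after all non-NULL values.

FULL OUTER JOIN keeps every row from both sides; unmatched rows get NULL for the other side's columns.
Matching on a.pid = b.pid. A NULL in a compared column never satisfies the condition.
- a[0] pid=8 → no match; kept with NULLs on the b side.
- a[1] pid=8 → no match; kept with NULLs on the b side.
- a[2] pid=2 → no match; kept with NULLs on the b side.
- a[3] pid=1 → no match; kept with NULLs on the b side.
- a[4] pid=4 → 5 match(es) in b → 5 row(s).
- a[5] pid=8 → no match; kept with NULLs on the b side.
- plus 1 unmatched b row(s), each kept with NULL a columns.

(Ken, NULL, NULL, NULL); (Wendy, NULL, NULL, NULL); (Zane, NULL, NULL, NULL); (Zane, NULL, NULL, NULL); (NULL, 4, Frank, 107); (NULL, 4, Raj, 377); (NULL, 4, Sara, 182); (NULL, 4, NULL, 189); (NULL, 4, NULL, 229); (NULL, NULL, Dave, 271); (NULL, NULL, NULL, NULL)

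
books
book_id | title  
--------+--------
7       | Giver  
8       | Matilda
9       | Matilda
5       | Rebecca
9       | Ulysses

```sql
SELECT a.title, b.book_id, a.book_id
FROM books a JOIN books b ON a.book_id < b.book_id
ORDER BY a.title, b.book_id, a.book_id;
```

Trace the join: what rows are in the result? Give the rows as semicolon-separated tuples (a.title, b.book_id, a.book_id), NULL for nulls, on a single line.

INNER JOIN keeps only pairs where the ON condition holds.
Matching on a.book_id < b.book_id.
- a (book_id=7) pairs with 3 row(s) of b.
- a (book_id=8) pairs with 2 row(s) of b.
- a (book_id=9) has no partner → excluded.
- a (book_id=5) pairs with 4 row(s) of b.
- a (book_id=9) has no partner → excluded.
After projecting and ordering:
a.title | b.book_id | a.book_id
Giver | 8 | 7
Giver | 9 | 7
Giver | 9 | 7
Matilda | 9 | 8
Matilda | 9 | 8
Rebecca | 7 | 5
Rebecca | 8 | 5
Rebecca | 9 | 5
Rebecca | 9 | 5

(Giver, 8, 7); (Giver, 9, 7); (Giver, 9, 7); (Matilda, 9, 8); (Matilda, 9, 8); (Rebecca, 7, 5); (Rebecca, 8, 5); (Rebecca, 9, 5); (Rebecca, 9, 5)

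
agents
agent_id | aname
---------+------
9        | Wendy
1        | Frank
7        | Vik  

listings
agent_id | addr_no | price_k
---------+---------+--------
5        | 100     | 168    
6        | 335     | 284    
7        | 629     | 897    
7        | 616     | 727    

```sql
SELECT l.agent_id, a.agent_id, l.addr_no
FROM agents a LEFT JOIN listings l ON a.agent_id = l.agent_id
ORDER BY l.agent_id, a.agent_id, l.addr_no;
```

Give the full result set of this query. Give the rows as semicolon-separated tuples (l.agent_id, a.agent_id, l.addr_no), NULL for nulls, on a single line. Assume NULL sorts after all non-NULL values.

LEFT JOIN keeps every row from `agents`; unmatched rows get NULL for `listings`'s columns.
Matching on a.agent_id = l.agent_id.
- a[0] agent_id=9 → no match; kept with NULLs on the l side.
- a[1] agent_id=1 → no match; kept with NULLs on the l side.
- a[2] agent_id=7 → 2 match(es) in l → 2 row(s).
After projecting and ordering:
l.agent_id | a.agent_id | l.addr_no
7 | 7 | 616
7 | 7 | 629
NULL | 1 | NULL
NULL | 9 | NULL

(7, 7, 616); (7, 7, 629); (NULL, 1, NULL); (NULL, 9, NULL)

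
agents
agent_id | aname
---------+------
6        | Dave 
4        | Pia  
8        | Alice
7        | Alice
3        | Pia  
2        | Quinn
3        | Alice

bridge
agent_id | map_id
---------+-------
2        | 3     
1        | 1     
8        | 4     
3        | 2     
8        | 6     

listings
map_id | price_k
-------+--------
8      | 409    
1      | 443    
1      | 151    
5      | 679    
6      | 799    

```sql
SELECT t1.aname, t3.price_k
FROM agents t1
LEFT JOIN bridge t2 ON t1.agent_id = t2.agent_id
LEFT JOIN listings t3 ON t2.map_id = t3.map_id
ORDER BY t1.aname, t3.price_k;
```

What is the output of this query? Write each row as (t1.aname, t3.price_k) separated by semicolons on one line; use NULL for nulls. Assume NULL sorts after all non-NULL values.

(Alice, 799); (Alice, NULL); (Alice, NULL); (Alice, NULL); (Dave, NULL); (Pia, NULL); (Pia, NULL); (Quinn, NULL)

Step 1 — t1 LEFT JOIN t2 on agent_id → 8 row(s).
Then LEFT JOIN `listings t3` on map_id: each of those 8 rows is kept; rows whose t2.map_id has no match in t3 get NULL for t3's columns.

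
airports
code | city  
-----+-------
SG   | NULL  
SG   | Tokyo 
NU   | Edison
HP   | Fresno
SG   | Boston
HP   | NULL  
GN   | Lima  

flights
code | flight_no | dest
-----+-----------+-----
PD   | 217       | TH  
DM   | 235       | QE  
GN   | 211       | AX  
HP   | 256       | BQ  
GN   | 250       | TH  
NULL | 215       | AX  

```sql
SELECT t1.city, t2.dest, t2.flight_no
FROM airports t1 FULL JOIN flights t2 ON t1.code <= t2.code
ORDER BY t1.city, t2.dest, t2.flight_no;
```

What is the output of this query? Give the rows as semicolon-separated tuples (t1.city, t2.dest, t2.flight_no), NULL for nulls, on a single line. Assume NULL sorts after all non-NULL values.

(Boston, NULL, NULL); (Edison, TH, 217); (Fresno, BQ, 256); (Fresno, TH, 217); (Lima, AX, 211); (Lima, BQ, 256); (Lima, TH, 217); (Lima, TH, 250); (Tokyo, NULL, NULL); (NULL, AX, 215); (NULL, BQ, 256); (NULL, QE, 235); (NULL, TH, 217); (NULL, NULL, NULL)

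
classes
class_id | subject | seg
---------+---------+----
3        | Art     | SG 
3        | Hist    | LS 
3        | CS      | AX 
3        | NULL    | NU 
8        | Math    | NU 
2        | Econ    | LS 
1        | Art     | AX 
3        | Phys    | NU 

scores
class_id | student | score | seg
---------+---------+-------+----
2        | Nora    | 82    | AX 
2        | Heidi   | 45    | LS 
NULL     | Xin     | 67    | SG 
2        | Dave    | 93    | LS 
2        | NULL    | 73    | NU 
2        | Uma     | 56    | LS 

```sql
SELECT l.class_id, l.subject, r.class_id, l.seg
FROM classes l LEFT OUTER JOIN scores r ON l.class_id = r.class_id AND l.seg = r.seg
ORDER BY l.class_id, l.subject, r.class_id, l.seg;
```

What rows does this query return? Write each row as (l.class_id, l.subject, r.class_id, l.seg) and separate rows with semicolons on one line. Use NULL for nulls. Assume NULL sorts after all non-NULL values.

(1, Art, NULL, AX); (2, Econ, 2, LS); (2, Econ, 2, LS); (2, Econ, 2, LS); (3, Art, NULL, SG); (3, CS, NULL, AX); (3, Hist, NULL, LS); (3, Phys, NULL, NU); (3, NULL, NULL, NU); (8, Math, NULL, NU)

LEFT JOIN keeps every row from `classes`; unmatched rows get NULL for `scores`'s columns.
Matching on l.class_id = r.class_id AND l.seg = r.seg. A NULL in a compared column never satisfies the condition.
- class_id=3, seg=SG: no r row matches, row kept with r columns NULL.
- class_id=3, seg=LS: no r row matches, row kept with r columns NULL.
- class_id=3, seg=AX: no r row matches, row kept with r columns NULL.
- class_id=3, seg=NU: no r row matches, row kept with r columns NULL.
- class_id=8, seg=NU: no r row matches, row kept with r columns NULL.
- class_id=2, seg=LS: 3 matching r row(s), so 3 row(s) emitted.
- class_id=1, seg=AX: no r row matches, row kept with r columns NULL.
- class_id=3, seg=NU: no r row matches, row kept with r columns NULL.
After projecting and ordering:
l.class_id | l.subject | r.class_id | l.seg
1 | Art | NULL | AX
2 | Econ | 2 | LS
2 | Econ | 2 | LS
2 | Econ | 2 | LS
3 | Art | NULL | SG
3 | CS | NULL | AX
3 | Hist | NULL | LS
3 | Phys | NULL | NU
3 | NULL | NULL | NU
8 | Math | NULL | NU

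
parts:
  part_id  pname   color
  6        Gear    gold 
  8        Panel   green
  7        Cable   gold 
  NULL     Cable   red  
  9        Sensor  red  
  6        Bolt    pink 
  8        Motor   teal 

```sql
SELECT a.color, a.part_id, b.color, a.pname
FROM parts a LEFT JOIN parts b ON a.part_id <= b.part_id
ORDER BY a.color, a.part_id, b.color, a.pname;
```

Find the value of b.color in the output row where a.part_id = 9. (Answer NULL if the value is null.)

LEFT JOIN keeps every row from `parts a`; unmatched rows get NULL for `parts b`'s columns.
Matching on a.part_id <= b.part_id. A NULL in a compared column never satisfies the condition.
- a row (part_id=6): matches 6 b row(s) → 6 output row(s).
- a row (part_id=8): matches 3 b row(s) → 3 output row(s).
- a row (part_id=7): matches 4 b row(s) → 4 output row(s).
- a row (part_id=NULL): no match → kept, b columns NULL.
- a row (part_id=9): matches 1 b row(s) → 1 output row(s).
- a row (part_id=6): matches 6 b row(s) → 6 output row(s).
- a row (part_id=8): matches 3 b row(s) → 3 output row(s).

red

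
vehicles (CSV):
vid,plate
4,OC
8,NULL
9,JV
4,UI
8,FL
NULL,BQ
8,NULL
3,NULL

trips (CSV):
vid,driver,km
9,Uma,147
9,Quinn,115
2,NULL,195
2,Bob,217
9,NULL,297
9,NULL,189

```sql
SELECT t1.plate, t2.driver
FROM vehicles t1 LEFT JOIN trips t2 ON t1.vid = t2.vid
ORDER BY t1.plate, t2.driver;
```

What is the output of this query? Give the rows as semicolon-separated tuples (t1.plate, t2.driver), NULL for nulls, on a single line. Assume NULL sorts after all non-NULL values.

(BQ, NULL); (FL, NULL); (JV, Quinn); (JV, Uma); (JV, NULL); (JV, NULL); (OC, NULL); (UI, NULL); (NULL, NULL); (NULL, NULL); (NULL, NULL)

LEFT JOIN keeps every row from `vehicles`; unmatched rows get NULL for `trips`'s columns.
Matching on t1.vid = t2.vid. A NULL in a compared column never satisfies the condition.
- t1 (vid=4) has no partner → padded with NULL.
- t1 (vid=8) has no partner → padded with NULL.
- t1 (vid=9) pairs with 4 row(s) of t2.
- t1 (vid=4) has no partner → padded with NULL.
- t1 (vid=8) has no partner → padded with NULL.
- t1 (vid=NULL) has no partner → padded with NULL.
- t1 (vid=8) has no partner → padded with NULL.
- t1 (vid=3) has no partner → padded with NULL.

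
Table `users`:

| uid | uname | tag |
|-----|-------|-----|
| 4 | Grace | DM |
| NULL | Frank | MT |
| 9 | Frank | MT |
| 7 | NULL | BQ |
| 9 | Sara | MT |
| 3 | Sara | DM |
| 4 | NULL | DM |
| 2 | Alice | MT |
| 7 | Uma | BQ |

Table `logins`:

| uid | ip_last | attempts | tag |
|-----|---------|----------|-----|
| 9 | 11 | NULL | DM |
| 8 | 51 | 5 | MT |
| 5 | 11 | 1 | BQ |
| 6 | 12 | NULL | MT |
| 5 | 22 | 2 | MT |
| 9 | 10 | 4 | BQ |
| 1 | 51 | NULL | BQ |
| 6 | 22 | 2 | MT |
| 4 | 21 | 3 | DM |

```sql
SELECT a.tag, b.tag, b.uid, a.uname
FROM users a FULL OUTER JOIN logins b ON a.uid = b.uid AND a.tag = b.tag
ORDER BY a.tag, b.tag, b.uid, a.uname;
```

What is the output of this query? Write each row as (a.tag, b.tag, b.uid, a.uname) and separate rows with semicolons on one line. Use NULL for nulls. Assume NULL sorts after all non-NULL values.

(BQ, NULL, NULL, Uma); (BQ, NULL, NULL, NULL); (DM, DM, 4, Grace); (DM, DM, 4, NULL); (DM, NULL, NULL, Sara); (MT, NULL, NULL, Alice); (MT, NULL, NULL, Frank); (MT, NULL, NULL, Frank); (MT, NULL, NULL, Sara); (NULL, BQ, 1, NULL); (NULL, BQ, 5, NULL); (NULL, BQ, 9, NULL); (NULL, DM, 9, NULL); (NULL, MT, 5, NULL); (NULL, MT, 6, NULL); (NULL, MT, 6, NULL); (NULL, MT, 8, NULL)

FULL OUTER JOIN keeps every row from both sides; unmatched rows get NULL for the other side's columns.
Matching on a.uid = b.uid AND a.tag = b.tag. A NULL in a compared column never satisfies the condition.
- a (uid=4, tag=DM) pairs with 1 row(s) of b.
- a (uid=NULL, tag=MT) has no partner → padded with NULL.
- a (uid=9, tag=MT) has no partner → padded with NULL.
- a (uid=7, tag=BQ) has no partner → padded with NULL.
- a (uid=9, tag=MT) has no partner → padded with NULL.
- a (uid=3, tag=DM) has no partner → padded with NULL.
- a (uid=4, tag=DM) pairs with 1 row(s) of b.
- a (uid=2, tag=MT) has no partner → padded with NULL.
- a (uid=7, tag=BQ) has no partner → padded with NULL.
- 8 b row(s) had no a match → kept, a columns NULL.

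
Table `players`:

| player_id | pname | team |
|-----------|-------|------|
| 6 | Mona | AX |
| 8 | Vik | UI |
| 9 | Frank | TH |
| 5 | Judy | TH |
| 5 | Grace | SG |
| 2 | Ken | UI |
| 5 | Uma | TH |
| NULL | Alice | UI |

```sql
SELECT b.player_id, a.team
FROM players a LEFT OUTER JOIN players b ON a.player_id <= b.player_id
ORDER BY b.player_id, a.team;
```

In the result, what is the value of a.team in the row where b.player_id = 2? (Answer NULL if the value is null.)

LEFT JOIN keeps every row from `players a`; unmatched rows get NULL for `players b`'s columns.
Matching on a.player_id <= b.player_id. A NULL in a compared column never satisfies the condition.
- a[0] player_id=6 → 3 match(es) in b → 3 row(s).
- a[1] player_id=8 → 2 match(es) in b → 2 row(s).
- a[2] player_id=9 → 1 match(es) in b → 1 row(s).
- a[3] player_id=5 → 6 match(es) in b → 6 row(s).
- a[4] player_id=5 → 6 match(es) in b → 6 row(s).
- a[5] player_id=2 → 7 match(es) in b → 7 row(s).
- a[6] player_id=5 → 6 match(es) in b → 6 row(s).
- a[7] player_id=NULL → no match; kept with NULLs on the b side.

UI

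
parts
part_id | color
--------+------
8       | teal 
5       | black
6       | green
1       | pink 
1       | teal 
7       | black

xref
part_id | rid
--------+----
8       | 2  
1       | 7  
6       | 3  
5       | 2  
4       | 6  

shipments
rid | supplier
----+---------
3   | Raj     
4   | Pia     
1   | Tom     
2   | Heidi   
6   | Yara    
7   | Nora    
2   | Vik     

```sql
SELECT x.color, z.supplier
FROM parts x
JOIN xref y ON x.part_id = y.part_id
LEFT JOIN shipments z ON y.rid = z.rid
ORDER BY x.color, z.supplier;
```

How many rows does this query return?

Evaluate left to right. First `parts x INNER JOIN xref y` on part_id: 5 row(s).
Then LEFT JOIN `shipments z` on rid: each of those 5 rows is kept; rows whose y.rid has no match in z get NULL for z's columns.
Result: 7 row(s).

7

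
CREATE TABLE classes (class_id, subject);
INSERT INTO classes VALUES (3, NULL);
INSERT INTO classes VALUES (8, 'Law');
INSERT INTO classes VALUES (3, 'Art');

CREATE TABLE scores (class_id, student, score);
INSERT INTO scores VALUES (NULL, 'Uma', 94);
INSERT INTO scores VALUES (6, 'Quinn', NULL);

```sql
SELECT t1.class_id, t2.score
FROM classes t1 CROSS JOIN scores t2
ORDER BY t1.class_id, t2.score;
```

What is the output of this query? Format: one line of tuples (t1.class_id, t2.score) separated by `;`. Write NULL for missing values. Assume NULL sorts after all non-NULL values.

(3, 94); (3, 94); (3, NULL); (3, NULL); (8, 94); (8, NULL)

CROSS JOIN pairs every row of `classes` with every row of `scores`: 3 × 2 = 6 rows.
After projecting and ordering:
t1.class_id | t2.score
3 | 94
3 | 94
3 | NULL
3 | NULL
8 | 94
8 | NULL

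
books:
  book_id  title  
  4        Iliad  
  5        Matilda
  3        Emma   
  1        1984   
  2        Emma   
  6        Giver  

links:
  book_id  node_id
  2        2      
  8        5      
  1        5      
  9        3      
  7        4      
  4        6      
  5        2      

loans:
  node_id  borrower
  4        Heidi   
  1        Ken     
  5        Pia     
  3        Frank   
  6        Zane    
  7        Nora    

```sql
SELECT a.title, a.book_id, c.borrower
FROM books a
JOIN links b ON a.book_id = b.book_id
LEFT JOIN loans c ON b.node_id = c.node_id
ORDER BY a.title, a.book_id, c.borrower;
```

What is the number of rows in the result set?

4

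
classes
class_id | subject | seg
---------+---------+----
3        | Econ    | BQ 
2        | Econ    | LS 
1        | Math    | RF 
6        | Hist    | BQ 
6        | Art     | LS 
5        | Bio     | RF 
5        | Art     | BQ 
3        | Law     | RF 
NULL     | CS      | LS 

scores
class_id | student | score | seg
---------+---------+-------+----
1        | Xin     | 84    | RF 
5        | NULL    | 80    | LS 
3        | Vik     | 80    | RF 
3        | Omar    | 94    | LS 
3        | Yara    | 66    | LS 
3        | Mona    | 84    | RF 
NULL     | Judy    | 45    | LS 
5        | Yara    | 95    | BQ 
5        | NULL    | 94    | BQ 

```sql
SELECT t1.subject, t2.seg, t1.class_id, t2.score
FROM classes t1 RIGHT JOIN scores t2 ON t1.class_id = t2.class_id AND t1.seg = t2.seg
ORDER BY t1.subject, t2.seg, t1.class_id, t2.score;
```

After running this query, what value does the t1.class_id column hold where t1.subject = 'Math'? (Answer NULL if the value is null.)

1

RIGHT JOIN keeps every row from `scores`; unmatched rows get NULL for `classes`'s columns.
Matching on t1.class_id = t2.class_id AND t1.seg = t2.seg. A NULL in a compared column never satisfies the condition.
Matched pairs: 5; unmatched t2 rows kept: 4.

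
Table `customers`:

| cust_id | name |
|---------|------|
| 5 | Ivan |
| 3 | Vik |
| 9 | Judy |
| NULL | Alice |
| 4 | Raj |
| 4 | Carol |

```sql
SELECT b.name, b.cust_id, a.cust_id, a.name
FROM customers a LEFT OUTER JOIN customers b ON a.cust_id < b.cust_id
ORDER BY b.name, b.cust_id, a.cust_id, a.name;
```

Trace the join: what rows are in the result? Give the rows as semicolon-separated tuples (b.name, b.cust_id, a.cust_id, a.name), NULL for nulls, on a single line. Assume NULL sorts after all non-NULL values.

(Carol, 4, 3, Vik); (Ivan, 5, 3, Vik); (Ivan, 5, 4, Carol); (Ivan, 5, 4, Raj); (Judy, 9, 3, Vik); (Judy, 9, 4, Carol); (Judy, 9, 4, Raj); (Judy, 9, 5, Ivan); (Raj, 4, 3, Vik); (NULL, NULL, 9, Judy); (NULL, NULL, NULL, Alice)

LEFT JOIN keeps every row from `customers a`; unmatched rows get NULL for `customers b`'s columns.
Matching on a.cust_id < b.cust_id. A NULL in a compared column never satisfies the condition.
Matched pairs: 9; unmatched a rows kept: 2.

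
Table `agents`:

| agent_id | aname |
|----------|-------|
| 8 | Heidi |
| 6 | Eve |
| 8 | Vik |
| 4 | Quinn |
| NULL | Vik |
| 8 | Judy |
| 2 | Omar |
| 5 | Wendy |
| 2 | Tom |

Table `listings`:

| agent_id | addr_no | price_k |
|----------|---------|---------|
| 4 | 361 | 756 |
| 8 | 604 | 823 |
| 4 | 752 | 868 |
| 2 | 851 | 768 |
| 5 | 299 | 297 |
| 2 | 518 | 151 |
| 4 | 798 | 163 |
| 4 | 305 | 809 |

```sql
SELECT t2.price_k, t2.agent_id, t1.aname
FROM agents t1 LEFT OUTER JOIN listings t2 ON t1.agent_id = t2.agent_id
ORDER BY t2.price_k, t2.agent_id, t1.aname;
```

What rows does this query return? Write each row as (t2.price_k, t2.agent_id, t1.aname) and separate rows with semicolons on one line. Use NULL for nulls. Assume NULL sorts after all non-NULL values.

LEFT JOIN keeps every row from `agents`; unmatched rows get NULL for `listings`'s columns.
Matching on t1.agent_id = t2.agent_id. A NULL in a compared column never satisfies the condition.
- agent_id=8: 1 matching t2 row(s), so 1 row(s) emitted.
- agent_id=6: no t2 row matches, row kept with t2 columns NULL.
- agent_id=8: 1 matching t2 row(s), so 1 row(s) emitted.
- agent_id=4: 4 matching t2 row(s), so 4 row(s) emitted.
- agent_id=NULL: no t2 row matches, row kept with t2 columns NULL.
- agent_id=8: 1 matching t2 row(s), so 1 row(s) emitted.
- agent_id=2: 2 matching t2 row(s), so 2 row(s) emitted.
- agent_id=5: 1 matching t2 row(s), so 1 row(s) emitted.
- agent_id=2: 2 matching t2 row(s), so 2 row(s) emitted.

(151, 2, Omar); (151, 2, Tom); (163, 4, Quinn); (297, 5, Wendy); (756, 4, Quinn); (768, 2, Omar); (768, 2, Tom); (809, 4, Quinn); (823, 8, Heidi); (823, 8, Judy); (823, 8, Vik); (868, 4, Quinn); (NULL, NULL, Eve); (NULL, NULL, Vik)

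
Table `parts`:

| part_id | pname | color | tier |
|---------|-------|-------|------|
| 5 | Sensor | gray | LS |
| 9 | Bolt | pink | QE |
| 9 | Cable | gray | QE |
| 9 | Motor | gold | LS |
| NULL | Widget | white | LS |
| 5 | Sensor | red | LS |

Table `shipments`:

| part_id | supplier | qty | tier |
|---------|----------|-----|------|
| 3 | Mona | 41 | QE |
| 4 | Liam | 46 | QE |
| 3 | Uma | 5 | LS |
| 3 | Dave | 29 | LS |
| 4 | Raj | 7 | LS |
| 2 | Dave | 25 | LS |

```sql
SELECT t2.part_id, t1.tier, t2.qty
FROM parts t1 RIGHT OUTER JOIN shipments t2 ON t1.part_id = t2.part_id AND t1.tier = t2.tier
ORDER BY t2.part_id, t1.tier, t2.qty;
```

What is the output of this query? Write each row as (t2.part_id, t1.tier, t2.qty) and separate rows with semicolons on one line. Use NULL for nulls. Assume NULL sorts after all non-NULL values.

(2, NULL, 25); (3, NULL, 5); (3, NULL, 29); (3, NULL, 41); (4, NULL, 7); (4, NULL, 46)

RIGHT JOIN keeps every row from `shipments`; unmatched rows get NULL for `parts`'s columns.
Matching on t1.part_id = t2.part_id AND t1.tier = t2.tier. A NULL in a compared column never satisfies the condition.
- t1 row (part_id=5, tier=LS): no match.
- t1 row (part_id=9, tier=QE): no match.
- t1 row (part_id=9, tier=QE): no match.
- t1 row (part_id=9, tier=LS): no match.
- t1 row (part_id=NULL, tier=LS): no match.
- t1 row (part_id=5, tier=LS): no match.
- 6 row(s) from t2 found no t1 partner → padded with NULL.
After projecting and ordering:
t2.part_id | t1.tier | t2.qty
2 | NULL | 25
3 | NULL | 5
3 | NULL | 29
3 | NULL | 41
4 | NULL | 7
4 | NULL | 46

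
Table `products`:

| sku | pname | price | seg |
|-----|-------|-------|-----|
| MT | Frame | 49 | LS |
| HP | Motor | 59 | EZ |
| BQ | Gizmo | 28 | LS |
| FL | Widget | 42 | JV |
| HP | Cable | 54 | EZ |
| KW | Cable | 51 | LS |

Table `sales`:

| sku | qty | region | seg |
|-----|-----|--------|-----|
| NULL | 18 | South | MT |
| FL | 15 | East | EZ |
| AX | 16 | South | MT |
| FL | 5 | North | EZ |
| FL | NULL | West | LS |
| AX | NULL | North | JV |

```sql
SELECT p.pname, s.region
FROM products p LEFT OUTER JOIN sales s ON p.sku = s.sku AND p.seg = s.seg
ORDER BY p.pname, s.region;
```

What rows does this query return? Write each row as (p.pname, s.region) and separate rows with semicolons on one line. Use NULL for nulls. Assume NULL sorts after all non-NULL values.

(Cable, NULL); (Cable, NULL); (Frame, NULL); (Gizmo, NULL); (Motor, NULL); (Widget, NULL)

LEFT JOIN keeps every row from `products`; unmatched rows get NULL for `sales`'s columns.
Matching on p.sku = s.sku AND p.seg = s.seg. A NULL in a compared column never satisfies the condition.
- p row (sku=MT, seg=LS): no match → kept, s columns NULL.
- p row (sku=HP, seg=EZ): no match → kept, s columns NULL.
- p row (sku=BQ, seg=LS): no match → kept, s columns NULL.
- p row (sku=FL, seg=JV): no match → kept, s columns NULL.
- p row (sku=HP, seg=EZ): no match → kept, s columns NULL.
- p row (sku=KW, seg=LS): no match → kept, s columns NULL.
After projecting and ordering:
p.pname | s.region
Cable | NULL
Cable | NULL
Frame | NULL
Gizmo | NULL
Motor | NULL
Widget | NULL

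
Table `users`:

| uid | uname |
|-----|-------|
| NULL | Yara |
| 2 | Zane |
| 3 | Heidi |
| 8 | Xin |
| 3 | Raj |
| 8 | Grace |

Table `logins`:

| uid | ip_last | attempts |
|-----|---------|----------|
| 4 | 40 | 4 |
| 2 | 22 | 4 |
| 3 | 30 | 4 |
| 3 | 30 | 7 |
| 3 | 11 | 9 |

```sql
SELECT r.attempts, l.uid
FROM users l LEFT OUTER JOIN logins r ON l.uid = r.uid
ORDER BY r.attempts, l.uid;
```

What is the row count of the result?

10

LEFT JOIN keeps every row from `users`; unmatched rows get NULL for `logins`'s columns.
Matching on l.uid = r.uid. A NULL in a compared column never satisfies the condition.
- l[0] uid=NULL → no match; kept with NULLs on the r side.
- l[1] uid=2 → 1 match(es) in r → 1 row(s).
- l[2] uid=3 → 3 match(es) in r → 3 row(s).
- l[3] uid=8 → no match; kept with NULLs on the r side.
- l[4] uid=3 → 3 match(es) in r → 3 row(s).
- l[5] uid=8 → no match; kept with NULLs on the r side.
Total: 7 matched + 3 padded = 10 rows.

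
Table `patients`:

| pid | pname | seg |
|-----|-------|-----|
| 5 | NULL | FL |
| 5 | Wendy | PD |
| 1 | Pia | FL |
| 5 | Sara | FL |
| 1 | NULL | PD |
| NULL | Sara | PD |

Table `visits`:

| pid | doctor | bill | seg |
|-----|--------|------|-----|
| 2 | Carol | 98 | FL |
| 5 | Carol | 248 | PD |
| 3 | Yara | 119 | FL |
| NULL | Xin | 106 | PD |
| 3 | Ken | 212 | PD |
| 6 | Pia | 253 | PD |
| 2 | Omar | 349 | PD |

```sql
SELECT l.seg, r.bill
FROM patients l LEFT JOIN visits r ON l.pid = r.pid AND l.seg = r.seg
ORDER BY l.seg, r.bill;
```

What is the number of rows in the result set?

LEFT JOIN keeps every row from `patients`; unmatched rows get NULL for `visits`'s columns.
Matching on l.pid = r.pid AND l.seg = r.seg. A NULL in a compared column never satisfies the condition.
- l row (pid=5, seg=FL): no match → kept, r columns NULL.
- l row (pid=5, seg=PD): matches 1 r row(s) → 1 output row(s).
- l row (pid=1, seg=FL): no match → kept, r columns NULL.
- l row (pid=5, seg=FL): no match → kept, r columns NULL.
- l row (pid=1, seg=PD): no match → kept, r columns NULL.
- l row (pid=NULL, seg=PD): no match → kept, r columns NULL.
Total: 1 matched + 5 padded = 6 rows.

6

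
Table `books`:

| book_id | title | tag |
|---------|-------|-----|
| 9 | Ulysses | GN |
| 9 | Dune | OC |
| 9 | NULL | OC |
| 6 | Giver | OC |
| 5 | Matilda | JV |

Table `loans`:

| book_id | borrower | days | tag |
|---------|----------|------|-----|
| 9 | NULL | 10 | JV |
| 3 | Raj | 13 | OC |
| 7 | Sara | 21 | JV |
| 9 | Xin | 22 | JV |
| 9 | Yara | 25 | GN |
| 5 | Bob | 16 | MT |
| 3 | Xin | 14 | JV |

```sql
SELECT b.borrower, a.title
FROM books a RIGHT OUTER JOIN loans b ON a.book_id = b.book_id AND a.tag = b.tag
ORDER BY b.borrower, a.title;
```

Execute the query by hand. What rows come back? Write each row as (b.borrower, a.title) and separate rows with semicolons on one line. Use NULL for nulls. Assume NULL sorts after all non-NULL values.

(Bob, NULL); (Raj, NULL); (Sara, NULL); (Xin, NULL); (Xin, NULL); (Yara, Ulysses); (NULL, NULL)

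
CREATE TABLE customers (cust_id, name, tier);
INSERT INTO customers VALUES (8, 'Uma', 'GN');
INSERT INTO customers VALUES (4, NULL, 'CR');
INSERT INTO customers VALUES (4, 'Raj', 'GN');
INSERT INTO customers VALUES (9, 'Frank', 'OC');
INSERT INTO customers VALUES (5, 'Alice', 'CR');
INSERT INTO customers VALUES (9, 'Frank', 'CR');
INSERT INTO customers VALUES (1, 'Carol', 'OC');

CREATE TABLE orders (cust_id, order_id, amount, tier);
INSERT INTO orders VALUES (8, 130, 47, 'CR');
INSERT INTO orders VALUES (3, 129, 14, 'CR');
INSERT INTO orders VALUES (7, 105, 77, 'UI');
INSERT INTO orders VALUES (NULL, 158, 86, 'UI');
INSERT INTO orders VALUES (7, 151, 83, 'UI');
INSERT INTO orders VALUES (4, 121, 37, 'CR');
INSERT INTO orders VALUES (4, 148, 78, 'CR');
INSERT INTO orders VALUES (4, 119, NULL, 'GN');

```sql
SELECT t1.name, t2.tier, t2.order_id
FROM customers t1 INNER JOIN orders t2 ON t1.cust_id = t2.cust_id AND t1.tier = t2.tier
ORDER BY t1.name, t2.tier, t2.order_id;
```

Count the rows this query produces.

3

INNER JOIN keeps only pairs where the ON condition holds.
Matching on t1.cust_id = t2.cust_id AND t1.tier = t2.tier. A NULL in a compared column never satisfies the condition.
Matched pairs: 3.
Total: 3 rows.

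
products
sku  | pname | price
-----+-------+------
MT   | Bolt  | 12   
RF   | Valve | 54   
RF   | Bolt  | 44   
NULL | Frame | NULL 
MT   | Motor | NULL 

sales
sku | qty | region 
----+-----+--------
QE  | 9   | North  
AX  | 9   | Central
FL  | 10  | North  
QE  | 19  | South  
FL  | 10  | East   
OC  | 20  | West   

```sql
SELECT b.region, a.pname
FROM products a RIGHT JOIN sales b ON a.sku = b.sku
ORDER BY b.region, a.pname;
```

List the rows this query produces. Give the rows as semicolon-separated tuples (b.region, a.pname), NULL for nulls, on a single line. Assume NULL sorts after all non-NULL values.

RIGHT JOIN keeps every row from `sales`; unmatched rows get NULL for `products`'s columns.
Matching on a.sku = b.sku. A NULL in a compared column never satisfies the condition.
Matched pairs: 0; unmatched b rows kept: 6.

(Central, NULL); (East, NULL); (North, NULL); (North, NULL); (South, NULL); (West, NULL)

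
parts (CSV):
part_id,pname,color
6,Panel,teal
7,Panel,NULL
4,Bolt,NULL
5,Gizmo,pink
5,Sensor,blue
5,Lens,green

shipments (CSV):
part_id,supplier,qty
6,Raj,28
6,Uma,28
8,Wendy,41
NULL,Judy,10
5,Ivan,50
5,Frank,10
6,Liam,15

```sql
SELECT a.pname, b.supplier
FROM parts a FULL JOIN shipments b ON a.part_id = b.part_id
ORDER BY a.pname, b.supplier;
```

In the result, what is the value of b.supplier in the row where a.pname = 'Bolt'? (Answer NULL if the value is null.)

NULL

FULL OUTER JOIN keeps every row from both sides; unmatched rows get NULL for the other side's columns.
Matching on a.part_id = b.part_id. A NULL in a compared column never satisfies the condition.
Matched pairs: 9; unmatched a rows kept: 2; unmatched b rows kept: 2.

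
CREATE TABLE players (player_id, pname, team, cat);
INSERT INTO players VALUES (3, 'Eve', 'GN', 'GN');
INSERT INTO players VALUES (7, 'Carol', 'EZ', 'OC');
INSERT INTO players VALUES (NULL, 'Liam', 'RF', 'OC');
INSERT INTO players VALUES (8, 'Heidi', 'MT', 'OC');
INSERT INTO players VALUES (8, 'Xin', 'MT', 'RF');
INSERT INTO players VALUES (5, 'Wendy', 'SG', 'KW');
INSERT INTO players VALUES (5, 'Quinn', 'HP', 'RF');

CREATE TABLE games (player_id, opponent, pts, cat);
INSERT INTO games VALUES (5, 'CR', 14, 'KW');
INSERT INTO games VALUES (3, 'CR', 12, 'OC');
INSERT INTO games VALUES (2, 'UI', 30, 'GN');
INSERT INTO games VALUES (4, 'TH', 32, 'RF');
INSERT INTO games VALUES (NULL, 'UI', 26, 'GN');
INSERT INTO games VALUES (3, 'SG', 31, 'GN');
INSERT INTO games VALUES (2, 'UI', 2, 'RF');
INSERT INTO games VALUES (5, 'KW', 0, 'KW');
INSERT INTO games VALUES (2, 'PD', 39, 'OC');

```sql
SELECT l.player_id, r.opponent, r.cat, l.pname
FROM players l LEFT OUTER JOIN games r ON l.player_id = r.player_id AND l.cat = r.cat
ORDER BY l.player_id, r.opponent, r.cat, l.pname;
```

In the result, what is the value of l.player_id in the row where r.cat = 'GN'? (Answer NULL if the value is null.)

3

LEFT JOIN keeps every row from `players`; unmatched rows get NULL for `games`'s columns.
Matching on l.player_id = r.player_id AND l.cat = r.cat. A NULL in a compared column never satisfies the condition.
Matched pairs: 3; unmatched l rows kept: 5.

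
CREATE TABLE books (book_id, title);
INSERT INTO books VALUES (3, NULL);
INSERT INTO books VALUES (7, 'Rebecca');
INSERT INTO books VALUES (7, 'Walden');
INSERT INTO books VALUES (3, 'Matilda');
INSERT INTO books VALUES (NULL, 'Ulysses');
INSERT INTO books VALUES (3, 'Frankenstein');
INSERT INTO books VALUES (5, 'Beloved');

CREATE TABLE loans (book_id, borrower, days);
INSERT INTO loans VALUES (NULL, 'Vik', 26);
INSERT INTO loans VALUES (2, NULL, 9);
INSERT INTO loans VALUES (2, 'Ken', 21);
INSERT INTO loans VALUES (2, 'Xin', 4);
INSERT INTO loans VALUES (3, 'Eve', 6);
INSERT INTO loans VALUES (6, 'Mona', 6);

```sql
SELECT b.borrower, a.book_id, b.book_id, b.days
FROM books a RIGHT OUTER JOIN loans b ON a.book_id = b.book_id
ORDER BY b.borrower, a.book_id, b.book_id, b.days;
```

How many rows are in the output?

RIGHT JOIN keeps every row from `loans`; unmatched rows get NULL for `books`'s columns.
Matching on a.book_id = b.book_id. A NULL in a compared column never satisfies the condition.
Matched pairs: 3; unmatched b rows kept: 5.
Total: 3 matched + 5 padded = 8 rows.

8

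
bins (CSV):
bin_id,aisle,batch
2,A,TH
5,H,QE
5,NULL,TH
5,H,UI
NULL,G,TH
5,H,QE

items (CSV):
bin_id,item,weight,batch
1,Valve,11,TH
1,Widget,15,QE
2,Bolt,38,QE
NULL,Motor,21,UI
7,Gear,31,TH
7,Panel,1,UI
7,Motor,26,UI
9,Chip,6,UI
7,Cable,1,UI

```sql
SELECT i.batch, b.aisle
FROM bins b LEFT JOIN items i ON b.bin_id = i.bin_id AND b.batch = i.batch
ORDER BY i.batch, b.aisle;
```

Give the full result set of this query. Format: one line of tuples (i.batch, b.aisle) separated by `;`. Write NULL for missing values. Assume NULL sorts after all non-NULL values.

LEFT JOIN keeps every row from `bins`; unmatched rows get NULL for `items`'s columns.
Matching on b.bin_id = i.bin_id AND b.batch = i.batch. A NULL in a compared column never satisfies the condition.
Matched pairs: 0; unmatched b rows kept: 6.

(NULL, A); (NULL, G); (NULL, H); (NULL, H); (NULL, H); (NULL, NULL)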